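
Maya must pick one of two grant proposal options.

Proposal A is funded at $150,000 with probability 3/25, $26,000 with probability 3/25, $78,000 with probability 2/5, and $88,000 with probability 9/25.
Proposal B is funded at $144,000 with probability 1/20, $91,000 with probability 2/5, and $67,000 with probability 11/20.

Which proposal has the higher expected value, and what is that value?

Proposal A = 3/25 × 150000 + 3/25 × 26000 + 2/5 × 78000 + 9/25 × 88000 = 18000 + 3120 + 31200 + 31680 = 84000
Proposal B = 1/20 × 144000 + 2/5 × 91000 + 11/20 × 67000 = 7200 + 36400 + 36850 = 80450

Proposal A ($84,000)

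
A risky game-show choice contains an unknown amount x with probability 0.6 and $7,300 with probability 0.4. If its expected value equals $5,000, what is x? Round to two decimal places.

0.6·x + 0.4·7300 = 5000
0.6·x = 5000 − 2920 = 2080
x = 2080 / 0.6 = 3466.6667

x = $3,466.67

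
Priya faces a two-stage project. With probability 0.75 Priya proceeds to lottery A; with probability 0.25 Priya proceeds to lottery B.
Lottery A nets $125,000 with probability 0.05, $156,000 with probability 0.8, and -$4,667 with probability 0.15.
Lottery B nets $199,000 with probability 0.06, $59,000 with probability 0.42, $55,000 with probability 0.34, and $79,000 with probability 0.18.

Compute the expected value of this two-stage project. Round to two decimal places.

$115,172.46

EV(A) = 0.05 × 125000 + 0.8 × 156000 + 0.15 × (-4667) = 6250 + 124800 − 700.05 = 130349.95
EV(B) = 0.06 × 199000 + 0.42 × 59000 + 0.34 × 55000 + 0.18 × 79000 = 11940 + 24780 + 18700 + 14220 = 69640
Overall = 0.75 × 130349.95 + 0.25 × 69640 = 97762.4625 + 17410 = 115172.4625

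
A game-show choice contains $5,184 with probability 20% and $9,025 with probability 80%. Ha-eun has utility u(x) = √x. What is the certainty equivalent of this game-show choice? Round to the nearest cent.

$8,172.16

E[u] = 0.2·√5184 + 0.8·√9025 = 0.2·72 + 0.8·95 = 90.4
CE = (90.4)² = 8172.16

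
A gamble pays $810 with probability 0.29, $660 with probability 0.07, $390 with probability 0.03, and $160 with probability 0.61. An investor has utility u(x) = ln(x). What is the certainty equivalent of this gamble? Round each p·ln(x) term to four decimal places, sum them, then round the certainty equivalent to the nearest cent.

E[u] = 0.29·ln(810) + 0.07·ln(660) + 0.03·ln(390) + 0.61·ln(160) = 1.9421 + 0.4545 + 0.1790 + 3.0959 = 5.6715
CE = e^5.6715 ≈ 290.47

$290.47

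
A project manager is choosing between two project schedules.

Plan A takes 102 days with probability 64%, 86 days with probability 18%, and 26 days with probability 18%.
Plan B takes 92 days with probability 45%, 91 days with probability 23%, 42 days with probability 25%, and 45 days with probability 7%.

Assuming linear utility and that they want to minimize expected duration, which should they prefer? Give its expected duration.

Plan B (75.98 days)

Plan A = 0.64 × 102 + 0.18 × 86 + 0.18 × 26 = 65.28 + 15.48 + 4.68 = 85.44
Plan B = 0.45 × 92 + 0.23 × 91 + 0.25 × 42 + 0.07 × 45 = 41.4 + 20.93 + 10.5 + 3.15 = 75.98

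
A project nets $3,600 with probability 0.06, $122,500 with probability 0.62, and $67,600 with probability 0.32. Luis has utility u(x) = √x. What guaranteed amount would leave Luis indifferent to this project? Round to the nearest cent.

$92,294.44

E[u] = 0.06·√3600 + 0.62·√122500 + 0.32·√67600 = 0.06·60 + 0.62·350 + 0.32·260 = 303.8
CE = (303.8)² = 92294.44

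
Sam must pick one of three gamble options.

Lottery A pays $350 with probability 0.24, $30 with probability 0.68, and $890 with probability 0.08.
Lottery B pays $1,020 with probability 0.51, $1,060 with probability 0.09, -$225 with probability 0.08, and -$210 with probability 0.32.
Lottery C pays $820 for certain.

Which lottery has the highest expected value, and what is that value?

Lottery A = 0.24 × 350 + 0.68 × 30 + 0.08 × 890 = 84 + 20.4 + 71.2 = 175.6
Lottery B = 0.51 × 1020 + 0.09 × 1060 + 0.08 × (-225) + 0.32 × (-210) = 520.2 + 95.4 − 18 − 67.2 = 530.4
Lottery C: 820 (certain)

Lottery C ($820)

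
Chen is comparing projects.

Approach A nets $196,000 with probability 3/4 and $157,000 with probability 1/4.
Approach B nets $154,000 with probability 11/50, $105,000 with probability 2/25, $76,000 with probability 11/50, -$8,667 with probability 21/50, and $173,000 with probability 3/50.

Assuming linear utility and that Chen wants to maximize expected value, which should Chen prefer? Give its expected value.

Approach A = 3/4 × 196000 + 1/4 × 157000 = 147000 + 39250 = 186250
Approach B = 11/50 × 154000 + 2/25 × 105000 + 11/50 × 76000 + 21/50 × (-8667) + 3/50 × 173000 = 33880 + 8400 + 16720 − 3640.14 + 10380 = 65739.86

Approach A ($186,250)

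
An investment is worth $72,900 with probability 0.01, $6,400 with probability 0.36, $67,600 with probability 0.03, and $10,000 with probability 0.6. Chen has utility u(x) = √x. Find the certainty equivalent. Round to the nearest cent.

E[u] = 0.01·√72900 + 0.36·√6400 + 0.03·√67600 + 0.6·√10000 = 0.01·270 + 0.36·80 + 0.03·260 + 0.6·100 = 99.3
CE = (99.3)² = 9860.49

$9,860.49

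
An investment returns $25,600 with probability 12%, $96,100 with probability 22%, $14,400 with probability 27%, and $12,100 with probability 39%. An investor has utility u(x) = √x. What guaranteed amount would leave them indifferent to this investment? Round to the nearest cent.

E[u] = 0.12·√25600 + 0.22·√96100 + 0.27·√14400 + 0.39·√12100 = 0.12·160 + 0.22·310 + 0.27·120 + 0.39·110 = 162.7
CE = (162.7)² = 26471.29

$26,471.29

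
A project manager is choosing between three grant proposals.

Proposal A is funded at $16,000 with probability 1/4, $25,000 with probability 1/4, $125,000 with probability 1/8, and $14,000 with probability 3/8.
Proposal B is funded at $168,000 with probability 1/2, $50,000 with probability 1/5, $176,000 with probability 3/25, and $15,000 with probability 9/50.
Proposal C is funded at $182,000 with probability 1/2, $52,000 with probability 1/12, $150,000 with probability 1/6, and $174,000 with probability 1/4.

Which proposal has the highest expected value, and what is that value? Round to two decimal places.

Proposal A = 1/4 × 16000 + 1/4 × 25000 + 1/8 × 125000 + 3/8 × 14000 = 4000 + 6250 + 15625 + 5250 = 31125
Proposal B = 1/2 × 168000 + 1/5 × 50000 + 3/25 × 176000 + 9/50 × 15000 = 84000 + 10000 + 21120 + 2700 = 117820
Proposal C = 1/2 × 182000 + 1/12 × 52000 + 1/6 × 150000 + 1/4 × 174000 = 91000 + 4333.3333 + 25000 + 43500 = 163833.3333

Proposal C ($163,833.33)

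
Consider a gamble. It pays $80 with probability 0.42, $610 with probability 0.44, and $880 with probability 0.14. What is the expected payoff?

$425.20

EV = 0.42 × 80 + 0.44 × 610 + 0.14 × 880 = 33.6 + 268.4 + 123.2 = 425.2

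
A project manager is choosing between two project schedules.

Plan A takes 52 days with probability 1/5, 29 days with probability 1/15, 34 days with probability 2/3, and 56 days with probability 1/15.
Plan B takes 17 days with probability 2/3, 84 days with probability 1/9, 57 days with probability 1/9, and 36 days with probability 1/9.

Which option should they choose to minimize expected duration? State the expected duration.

Plan B (31 days)

Plan A = 1/5 × 52 + 1/15 × 29 + 2/3 × 34 + 1/15 × 56 = 10.4 + 1.9333 + 22.6667 + 3.7333 = 38.7333
Plan B = 2/3 × 17 + 1/9 × 84 + 1/9 × 57 + 1/9 × 36 = 11.3333 + 9.3333 + 6.3333 + 4 = 31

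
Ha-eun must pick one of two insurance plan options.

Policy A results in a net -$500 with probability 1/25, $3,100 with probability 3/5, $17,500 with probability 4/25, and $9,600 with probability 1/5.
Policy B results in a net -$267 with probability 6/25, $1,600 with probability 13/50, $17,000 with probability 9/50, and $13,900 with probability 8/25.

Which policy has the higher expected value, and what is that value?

Policy A = 1/25 × (-500) + 3/5 × 3100 + 4/25 × 17500 + 1/5 × 9600 = -20 + 1860 + 2800 + 1920 = 6560
Policy B = 6/25 × (-267) + 13/50 × 1600 + 9/50 × 17000 + 8/25 × 13900 = -64.08 + 416 + 3060 + 4448 = 7859.92

Policy B ($7,859.92)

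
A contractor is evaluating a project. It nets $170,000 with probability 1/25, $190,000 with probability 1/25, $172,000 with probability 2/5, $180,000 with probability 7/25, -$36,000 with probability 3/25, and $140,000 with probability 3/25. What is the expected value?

$146,080

EV = 1/25 × 170000 + 1/25 × 190000 + 2/5 × 172000 + 7/25 × 180000 + 3/25 × (-36000) + 3/25 × 140000 = 6800 + 7600 + 68800 + 50400 − 4320 + 16800 = 146080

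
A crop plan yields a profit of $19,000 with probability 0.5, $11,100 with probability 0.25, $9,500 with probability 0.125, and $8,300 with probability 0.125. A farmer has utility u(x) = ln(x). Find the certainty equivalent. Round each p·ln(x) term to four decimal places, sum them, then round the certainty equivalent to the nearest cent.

$13,734.96

E[u] = 0.5·ln(19000) + 0.25·ln(11100) + 0.125·ln(9500) + 0.125·ln(8300) = 4.9261 + 2.3287 + 1.1449 + 1.1280 = 9.5277
CE = e^9.5277 ≈ 13734.96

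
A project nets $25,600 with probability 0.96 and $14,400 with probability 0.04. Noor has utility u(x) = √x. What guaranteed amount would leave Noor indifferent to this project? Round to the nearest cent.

$25,090.56

E[u] = 0.96·√25600 + 0.04·√14400 = 0.96·160 + 0.04·120 = 158.4
CE = (158.4)² = 25090.56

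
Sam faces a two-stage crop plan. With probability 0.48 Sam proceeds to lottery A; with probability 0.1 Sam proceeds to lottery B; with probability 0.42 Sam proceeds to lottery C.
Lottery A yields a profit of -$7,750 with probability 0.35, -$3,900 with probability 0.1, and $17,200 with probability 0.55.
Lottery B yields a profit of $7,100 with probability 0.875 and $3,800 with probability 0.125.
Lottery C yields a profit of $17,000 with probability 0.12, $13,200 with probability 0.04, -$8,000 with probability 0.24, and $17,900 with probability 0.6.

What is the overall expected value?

EV(A) = 0.35 × (-7750) + 0.1 × (-3900) + 0.55 × 17200 = -2712.5 − 390 + 9460 = 6357.5
EV(B) = 0.875 × 7100 + 0.125 × 3800 = 6212.5 + 475 = 6687.5
EV(C) = 0.12 × 17000 + 0.04 × 13200 + 0.24 × (-8000) + 0.6 × 17900 = 2040 + 528 − 1920 + 10740 = 11388
Overall = 0.48 × 6357.5 + 0.1 × 6687.5 + 0.42 × 11388 = 3051.6 + 668.75 + 4782.96 = 8503.31

$8,503.31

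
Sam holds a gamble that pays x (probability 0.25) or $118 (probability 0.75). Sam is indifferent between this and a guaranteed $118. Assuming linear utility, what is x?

0.25·x + 0.75·118 = 118
0.25·x = 118 − 88.5 = 29.5
x = 29.5 / 0.25 = 118

x = $118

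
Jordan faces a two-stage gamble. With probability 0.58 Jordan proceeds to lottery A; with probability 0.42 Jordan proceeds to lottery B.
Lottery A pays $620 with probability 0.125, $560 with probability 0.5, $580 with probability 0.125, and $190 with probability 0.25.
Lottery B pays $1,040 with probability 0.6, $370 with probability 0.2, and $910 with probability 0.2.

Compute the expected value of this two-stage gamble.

EV(A) = 0.125 × 620 + 0.5 × 560 + 0.125 × 580 + 0.25 × 190 = 77.5 + 280 + 72.5 + 47.5 = 477.5
EV(B) = 0.6 × 1040 + 0.2 × 370 + 0.2 × 910 = 624 + 74 + 182 = 880
Overall = 0.58 × 477.5 + 0.42 × 880 = 276.95 + 369.6 = 646.55

$646.55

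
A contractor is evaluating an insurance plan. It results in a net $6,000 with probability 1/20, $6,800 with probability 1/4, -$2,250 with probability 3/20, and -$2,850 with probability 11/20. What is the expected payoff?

$95

EV = 1/20 × 6000 + 1/4 × 6800 + 3/20 × (-2250) + 11/20 × (-2850) = 300 + 1700 − 337.5 − 1567.5 = 95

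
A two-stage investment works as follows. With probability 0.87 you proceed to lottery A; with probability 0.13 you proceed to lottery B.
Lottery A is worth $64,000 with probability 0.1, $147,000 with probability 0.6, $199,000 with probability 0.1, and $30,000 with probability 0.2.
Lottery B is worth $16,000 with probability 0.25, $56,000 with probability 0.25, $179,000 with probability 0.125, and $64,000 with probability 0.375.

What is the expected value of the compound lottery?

$113,203.75

EV(A) = 0.1 × 64000 + 0.6 × 147000 + 0.1 × 199000 + 0.2 × 30000 = 6400 + 88200 + 19900 + 6000 = 120500
EV(B) = 0.25 × 16000 + 0.25 × 56000 + 0.125 × 179000 + 0.375 × 64000 = 4000 + 14000 + 22375 + 24000 = 64375
Overall = 0.87 × 120500 + 0.13 × 64375 = 104835 + 8368.75 = 113203.75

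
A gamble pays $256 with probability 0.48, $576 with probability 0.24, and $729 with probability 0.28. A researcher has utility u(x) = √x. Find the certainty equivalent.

E[u] = 0.48·√256 + 0.24·√576 + 0.28·√729 = 0.48·16 + 0.24·24 + 0.28·27 = 21
CE = (21)² = 441

$441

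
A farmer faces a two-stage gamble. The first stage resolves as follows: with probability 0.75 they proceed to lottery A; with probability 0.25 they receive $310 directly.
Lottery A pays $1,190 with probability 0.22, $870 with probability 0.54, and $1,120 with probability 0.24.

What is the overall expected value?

EV(A) = 0.22 × 1190 + 0.54 × 870 + 0.24 × 1120 = 261.8 + 469.8 + 268.8 = 1000.4
Branch B: 310 (certain)
Overall = 0.75 × 1000.4 + 0.25 × 310 = 750.3 + 77.5 = 827.8

$827.80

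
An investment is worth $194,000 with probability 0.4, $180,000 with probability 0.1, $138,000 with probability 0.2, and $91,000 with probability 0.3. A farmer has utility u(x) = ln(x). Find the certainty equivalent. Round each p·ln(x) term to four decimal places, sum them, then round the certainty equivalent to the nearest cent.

$143,329.29

E[u] = 0.4·ln(194000) + 0.1·ln(180000) + 0.2·ln(138000) + 0.3·ln(91000) = 4.8702 + 1.2101 + 2.3670 + 3.4256 = 11.8729
CE = e^11.8729 ≈ 143329.29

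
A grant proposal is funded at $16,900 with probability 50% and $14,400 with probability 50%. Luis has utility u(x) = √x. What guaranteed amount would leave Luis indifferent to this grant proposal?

E[u] = 0.5·√16900 + 0.5·√14400 = 0.5·130 + 0.5·120 = 125
CE = (125)² = 15625

$15,625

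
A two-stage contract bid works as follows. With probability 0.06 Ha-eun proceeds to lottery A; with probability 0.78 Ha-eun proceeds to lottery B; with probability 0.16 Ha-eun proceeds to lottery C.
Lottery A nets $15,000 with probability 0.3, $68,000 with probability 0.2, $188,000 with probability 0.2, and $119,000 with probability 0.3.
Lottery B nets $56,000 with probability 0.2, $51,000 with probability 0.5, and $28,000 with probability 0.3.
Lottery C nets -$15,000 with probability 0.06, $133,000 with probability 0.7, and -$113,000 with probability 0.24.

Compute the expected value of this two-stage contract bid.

$51,074.80

EV(A) = 0.3 × 15000 + 0.2 × 68000 + 0.2 × 188000 + 0.3 × 119000 = 4500 + 13600 + 37600 + 35700 = 91400
EV(B) = 0.2 × 56000 + 0.5 × 51000 + 0.3 × 28000 = 11200 + 25500 + 8400 = 45100
EV(C) = 0.06 × (-15000) + 0.7 × 133000 + 0.24 × (-113000) = -900 + 93100 − 27120 = 65080
Overall = 0.06 × 91400 + 0.78 × 45100 + 0.16 × 65080 = 5484 + 35178 + 10412.8 = 51074.8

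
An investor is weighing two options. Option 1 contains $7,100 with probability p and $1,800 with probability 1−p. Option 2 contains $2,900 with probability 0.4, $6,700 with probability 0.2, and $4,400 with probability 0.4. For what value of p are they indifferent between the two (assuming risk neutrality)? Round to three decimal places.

EV(Option 2) = 0.4 × 2900 + 0.2 × 6700 + 0.4 × 4400 = 1160 + 1340 + 1760 = 4260
p·7100 + (1−p)·1800 = 4260
5300p + 1800 = 4260
p = (4260 − 1800) / 5300

p = 0.464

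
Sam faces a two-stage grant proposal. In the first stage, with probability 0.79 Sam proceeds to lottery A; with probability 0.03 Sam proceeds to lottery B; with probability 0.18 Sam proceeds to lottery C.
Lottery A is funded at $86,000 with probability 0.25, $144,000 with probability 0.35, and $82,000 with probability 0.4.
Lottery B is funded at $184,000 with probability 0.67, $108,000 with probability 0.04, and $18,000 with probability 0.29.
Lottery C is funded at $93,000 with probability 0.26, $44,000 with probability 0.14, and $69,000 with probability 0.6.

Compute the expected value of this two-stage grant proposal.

EV(A) = 0.25 × 86000 + 0.35 × 144000 + 0.4 × 82000 = 21500 + 50400 + 32800 = 104700
EV(B) = 0.67 × 184000 + 0.04 × 108000 + 0.29 × 18000 = 123280 + 4320 + 5220 = 132820
EV(C) = 0.26 × 93000 + 0.14 × 44000 + 0.6 × 69000 = 24180 + 6160 + 41400 = 71740
Overall = 0.79 × 104700 + 0.03 × 132820 + 0.18 × 71740 = 82713 + 3984.6 + 12913.2 = 99610.8

$99,610.80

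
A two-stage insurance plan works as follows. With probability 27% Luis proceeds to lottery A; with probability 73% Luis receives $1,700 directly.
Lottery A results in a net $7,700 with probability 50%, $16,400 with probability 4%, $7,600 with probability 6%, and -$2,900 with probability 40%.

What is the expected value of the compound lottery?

EV(A) = 0.5 × 7700 + 0.04 × 16400 + 0.06 × 7600 + 0.4 × (-2900) = 3850 + 656 + 456 − 1160 = 3802
Branch B: 1700 (certain)
Overall = 0.27 × 3802 + 0.73 × 1700 = 1026.54 + 1241 = 2267.54

$2,267.54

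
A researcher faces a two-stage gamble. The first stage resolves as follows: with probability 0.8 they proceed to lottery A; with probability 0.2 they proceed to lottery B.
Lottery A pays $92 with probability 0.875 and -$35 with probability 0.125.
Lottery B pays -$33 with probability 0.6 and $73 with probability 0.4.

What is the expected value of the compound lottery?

$62.78

EV(A) = 0.875 × 92 + 0.125 × (-35) = 80.5 − 4.375 = 76.125
EV(B) = 0.6 × (-33) + 0.4 × 73 = -19.8 + 29.2 = 9.4
Overall = 0.8 × 76.125 + 0.2 × 9.4 = 60.9 + 1.88 = 62.78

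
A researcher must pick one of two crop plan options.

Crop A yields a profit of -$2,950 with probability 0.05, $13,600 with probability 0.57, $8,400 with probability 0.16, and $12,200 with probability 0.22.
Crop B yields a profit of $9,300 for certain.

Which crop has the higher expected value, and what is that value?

Crop A ($11,632.50)

Crop A = 0.05 × (-2950) + 0.57 × 13600 + 0.16 × 8400 + 0.22 × 12200 = -147.5 + 7752 + 1344 + 2684 = 11632.5
Crop B: 9300 (certain)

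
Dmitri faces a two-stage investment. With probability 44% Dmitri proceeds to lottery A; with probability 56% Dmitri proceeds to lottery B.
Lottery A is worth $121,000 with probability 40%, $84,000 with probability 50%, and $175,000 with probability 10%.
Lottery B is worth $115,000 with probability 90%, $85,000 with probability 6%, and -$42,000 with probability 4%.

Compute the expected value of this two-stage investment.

EV(A) = 0.4 × 121000 + 0.5 × 84000 + 0.1 × 175000 = 48400 + 42000 + 17500 = 107900
EV(B) = 0.9 × 115000 + 0.06 × 85000 + 0.04 × (-42000) = 103500 + 5100 − 1680 = 106920
Overall = 0.44 × 107900 + 0.56 × 106920 = 47476 + 59875.2 = 107351.2

$107,351.20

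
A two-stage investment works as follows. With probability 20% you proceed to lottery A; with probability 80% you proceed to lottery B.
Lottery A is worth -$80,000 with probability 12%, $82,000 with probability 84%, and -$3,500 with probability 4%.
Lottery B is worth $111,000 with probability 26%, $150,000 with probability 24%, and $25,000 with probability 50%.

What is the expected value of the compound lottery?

EV(A) = 0.12 × (-80000) + 0.84 × 82000 + 0.04 × (-3500) = -9600 + 68880 − 140 = 59140
EV(B) = 0.26 × 111000 + 0.24 × 150000 + 0.5 × 25000 = 28860 + 36000 + 12500 = 77360
Overall = 0.2 × 59140 + 0.8 × 77360 = 11828 + 61888 = 73716

$73,716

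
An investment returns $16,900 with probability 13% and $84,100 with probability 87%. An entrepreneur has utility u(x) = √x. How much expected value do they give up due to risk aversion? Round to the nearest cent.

E[u] = 0.13·√16900 + 0.87·√84100 = 0.13·130 + 0.87·290 = 269.2
CE = (269.2)² = 72468.64
Risk premium = EV − CE = 75364 − 72468.64 = 2895.36

$2,895.36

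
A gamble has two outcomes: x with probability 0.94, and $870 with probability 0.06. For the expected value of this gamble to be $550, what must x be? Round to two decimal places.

x = $529.57

0.94·x + 0.06·870 = 550
0.94·x = 550 − 52.2 = 497.8
x = 497.8 / 0.94 = 529.5745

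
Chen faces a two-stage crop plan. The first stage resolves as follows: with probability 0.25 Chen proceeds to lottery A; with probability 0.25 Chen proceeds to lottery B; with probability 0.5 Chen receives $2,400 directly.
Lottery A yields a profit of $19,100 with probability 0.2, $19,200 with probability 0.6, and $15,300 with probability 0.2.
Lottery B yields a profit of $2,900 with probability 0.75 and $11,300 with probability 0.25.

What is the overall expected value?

$7,050

EV(A) = 0.2 × 19100 + 0.6 × 19200 + 0.2 × 15300 = 3820 + 11520 + 3060 = 18400
EV(B) = 0.75 × 2900 + 0.25 × 11300 = 2175 + 2825 = 5000
Branch C: 2400 (certain)
Overall = 0.25 × 18400 + 0.25 × 5000 + 0.5 × 2400 = 4600 + 1250 + 1200 = 7050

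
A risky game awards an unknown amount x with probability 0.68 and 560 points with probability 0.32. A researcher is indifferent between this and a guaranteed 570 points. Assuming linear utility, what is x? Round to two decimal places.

x = 574.71 points

0.68·x + 0.32·560 = 570
0.68·x = 570 − 179.2 = 390.8
x = 390.8 / 0.68 = 574.7059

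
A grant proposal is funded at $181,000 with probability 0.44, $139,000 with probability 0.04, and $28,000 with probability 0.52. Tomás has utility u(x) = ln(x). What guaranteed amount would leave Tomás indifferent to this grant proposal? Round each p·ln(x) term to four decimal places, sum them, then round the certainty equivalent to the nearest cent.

$67,866.65

E[u] = 0.44·ln(181000) + 0.04·ln(139000) + 0.52·ln(28000) = 5.3268 + 0.4737 + 5.3248 = 11.1253
CE = e^11.1253 ≈ 67866.65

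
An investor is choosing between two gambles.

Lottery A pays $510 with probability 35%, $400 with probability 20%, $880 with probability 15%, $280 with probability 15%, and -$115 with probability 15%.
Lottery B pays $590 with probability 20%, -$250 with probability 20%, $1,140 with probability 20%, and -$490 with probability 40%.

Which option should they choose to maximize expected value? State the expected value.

Lottery A = 0.35 × 510 + 0.2 × 400 + 0.15 × 880 + 0.15 × 280 + 0.15 × (-115) = 178.5 + 80 + 132 + 42 − 17.25 = 415.25
Lottery B = 0.2 × 590 + 0.2 × (-250) + 0.2 × 1140 + 0.4 × (-490) = 118 − 50 + 228 − 196 = 100

Lottery A ($415.25)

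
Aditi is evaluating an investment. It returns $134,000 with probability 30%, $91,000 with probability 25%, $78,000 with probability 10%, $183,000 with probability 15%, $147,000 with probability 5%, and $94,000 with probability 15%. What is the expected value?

EV = 0.3 × 134000 + 0.25 × 91000 + 0.1 × 78000 + 0.15 × 183000 + 0.05 × 147000 + 0.15 × 94000 = 40200 + 22750 + 7800 + 27450 + 7350 + 14100 = 119650

$119,650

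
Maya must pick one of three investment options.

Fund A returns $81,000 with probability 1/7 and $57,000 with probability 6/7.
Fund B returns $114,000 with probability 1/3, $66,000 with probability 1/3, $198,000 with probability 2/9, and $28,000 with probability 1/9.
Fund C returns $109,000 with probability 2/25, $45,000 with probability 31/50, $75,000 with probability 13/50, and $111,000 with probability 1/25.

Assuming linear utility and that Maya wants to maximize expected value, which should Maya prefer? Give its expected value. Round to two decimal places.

Fund B ($107,111.11)

Fund A = 1/7 × 81000 + 6/7 × 57000 = 11571.4286 + 48857.1429 = 60428.5714
Fund B = 1/3 × 114000 + 1/3 × 66000 + 2/9 × 198000 + 1/9 × 28000 = 38000 + 22000 + 44000 + 3111.1111 = 107111.1111
Fund C = 2/25 × 109000 + 31/50 × 45000 + 13/50 × 75000 + 1/25 × 111000 = 8720 + 27900 + 19500 + 4440 = 60560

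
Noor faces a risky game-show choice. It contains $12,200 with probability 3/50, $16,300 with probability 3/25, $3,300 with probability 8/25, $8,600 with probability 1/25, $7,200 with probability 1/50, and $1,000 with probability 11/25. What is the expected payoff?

$4,672

EV = 3/50 × 12200 + 3/25 × 16300 + 8/25 × 3300 + 1/25 × 8600 + 1/50 × 7200 + 11/25 × 1000 = 732 + 1956 + 1056 + 344 + 144 + 440 = 4672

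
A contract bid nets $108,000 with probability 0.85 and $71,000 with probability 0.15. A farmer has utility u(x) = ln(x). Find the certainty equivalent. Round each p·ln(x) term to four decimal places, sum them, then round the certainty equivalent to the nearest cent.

$101,417.40

E[u] = 0.85·ln(108000) + 0.15·ln(71000) = 9.8514 + 1.6756 = 11.5270
CE = e^11.5270 ≈ 101417.40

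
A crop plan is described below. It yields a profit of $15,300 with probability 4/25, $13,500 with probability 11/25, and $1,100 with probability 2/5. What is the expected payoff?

$8,828

EV = 4/25 × 15300 + 11/25 × 13500 + 2/5 × 1100 = 2448 + 5940 + 440 = 8828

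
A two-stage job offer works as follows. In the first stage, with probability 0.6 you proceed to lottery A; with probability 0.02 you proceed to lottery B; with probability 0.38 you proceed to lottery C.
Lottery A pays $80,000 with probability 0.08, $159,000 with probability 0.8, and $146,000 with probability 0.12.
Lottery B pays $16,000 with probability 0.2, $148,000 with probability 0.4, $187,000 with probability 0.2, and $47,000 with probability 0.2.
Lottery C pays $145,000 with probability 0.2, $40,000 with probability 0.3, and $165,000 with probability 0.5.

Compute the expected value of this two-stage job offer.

$139,786

EV(A) = 0.08 × 80000 + 0.8 × 159000 + 0.12 × 146000 = 6400 + 127200 + 17520 = 151120
EV(B) = 0.2 × 16000 + 0.4 × 148000 + 0.2 × 187000 + 0.2 × 47000 = 3200 + 59200 + 37400 + 9400 = 109200
EV(C) = 0.2 × 145000 + 0.3 × 40000 + 0.5 × 165000 = 29000 + 12000 + 82500 = 123500
Overall = 0.6 × 151120 + 0.02 × 109200 + 0.38 × 123500 = 90672 + 2184 + 46930 = 139786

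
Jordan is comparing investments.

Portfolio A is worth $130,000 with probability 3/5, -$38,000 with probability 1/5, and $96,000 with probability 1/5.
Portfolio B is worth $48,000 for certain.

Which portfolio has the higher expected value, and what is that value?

Portfolio A ($89,600)

Portfolio A = 3/5 × 130000 + 1/5 × (-38000) + 1/5 × 96000 = 78000 − 7600 + 19200 = 89600
Portfolio B: 48000 (certain)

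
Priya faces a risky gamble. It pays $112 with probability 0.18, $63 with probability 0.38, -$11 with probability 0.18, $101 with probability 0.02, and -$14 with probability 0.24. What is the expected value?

EV = 0.18 × 112 + 0.38 × 63 + 0.18 × (-11) + 0.02 × 101 + 0.24 × (-14) = 20.16 + 23.94 − 1.98 + 2.02 − 3.36 = 40.78

$40.78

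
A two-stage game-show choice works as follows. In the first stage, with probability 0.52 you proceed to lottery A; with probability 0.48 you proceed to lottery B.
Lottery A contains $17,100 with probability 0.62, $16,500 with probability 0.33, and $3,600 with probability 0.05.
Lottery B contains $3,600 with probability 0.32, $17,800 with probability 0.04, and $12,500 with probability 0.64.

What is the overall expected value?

EV(A) = 0.62 × 17100 + 0.33 × 16500 + 0.05 × 3600 = 10602 + 5445 + 180 = 16227
EV(B) = 0.32 × 3600 + 0.04 × 17800 + 0.64 × 12500 = 1152 + 712 + 8000 = 9864
Overall = 0.52 × 16227 + 0.48 × 9864 = 8438.04 + 4734.72 = 13172.76

$13,172.76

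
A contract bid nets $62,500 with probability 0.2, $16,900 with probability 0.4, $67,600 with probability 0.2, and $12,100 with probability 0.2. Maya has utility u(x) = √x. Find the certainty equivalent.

$30,976

E[u] = 0.2·√62500 + 0.4·√16900 + 0.2·√67600 + 0.2·√12100 = 0.2·250 + 0.4·130 + 0.2·260 + 0.2·110 = 176
CE = (176)² = 30976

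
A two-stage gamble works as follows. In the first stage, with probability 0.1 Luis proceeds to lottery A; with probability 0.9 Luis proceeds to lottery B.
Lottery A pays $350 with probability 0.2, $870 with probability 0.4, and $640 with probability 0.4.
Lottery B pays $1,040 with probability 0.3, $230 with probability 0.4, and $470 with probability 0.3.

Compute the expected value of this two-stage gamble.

EV(A) = 0.2 × 350 + 0.4 × 870 + 0.4 × 640 = 70 + 348 + 256 = 674
EV(B) = 0.3 × 1040 + 0.4 × 230 + 0.3 × 470 = 312 + 92 + 141 = 545
Overall = 0.1 × 674 + 0.9 × 545 = 67.4 + 490.5 = 557.9

$557.90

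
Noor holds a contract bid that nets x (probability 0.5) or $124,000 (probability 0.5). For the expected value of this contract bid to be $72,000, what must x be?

x = $20,000

0.5·x + 0.5·124000 = 72000
0.5·x = 72000 − 62000 = 10000
x = 10000 / 0.5 = 20000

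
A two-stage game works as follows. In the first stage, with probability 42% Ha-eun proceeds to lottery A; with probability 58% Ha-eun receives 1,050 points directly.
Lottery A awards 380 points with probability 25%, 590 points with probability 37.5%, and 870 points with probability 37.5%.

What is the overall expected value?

EV(A) = 0.25 × 380 + 0.375 × 590 + 0.375 × 870 = 95 + 221.25 + 326.25 = 642.5
Branch B: 1050 (certain)
Overall = 0.42 × 642.5 + 0.58 × 1050 = 269.85 + 609 = 878.85

878.85 points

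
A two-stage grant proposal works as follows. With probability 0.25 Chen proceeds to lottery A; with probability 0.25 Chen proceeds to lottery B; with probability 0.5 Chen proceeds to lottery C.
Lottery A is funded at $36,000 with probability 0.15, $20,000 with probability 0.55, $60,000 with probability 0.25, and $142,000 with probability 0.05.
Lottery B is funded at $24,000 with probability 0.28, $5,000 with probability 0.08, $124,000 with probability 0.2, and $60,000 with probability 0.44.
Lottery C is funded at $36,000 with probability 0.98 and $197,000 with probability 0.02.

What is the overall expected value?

$43,815

EV(A) = 0.15 × 36000 + 0.55 × 20000 + 0.25 × 60000 + 0.05 × 142000 = 5400 + 11000 + 15000 + 7100 = 38500
EV(B) = 0.28 × 24000 + 0.08 × 5000 + 0.2 × 124000 + 0.44 × 60000 = 6720 + 400 + 24800 + 26400 = 58320
EV(C) = 0.98 × 36000 + 0.02 × 197000 = 35280 + 3940 = 39220
Overall = 0.25 × 38500 + 0.25 × 58320 + 0.5 × 39220 = 9625 + 14580 + 19610 = 43815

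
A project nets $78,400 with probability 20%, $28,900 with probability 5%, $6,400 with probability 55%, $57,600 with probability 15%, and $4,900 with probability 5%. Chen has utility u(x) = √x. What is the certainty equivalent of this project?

E[u] = 0.2·√78400 + 0.05·√28900 + 0.55·√6400 + 0.15·√57600 + 0.05·√4900 = 0.2·280 + 0.05·170 + 0.55·80 + 0.15·240 + 0.05·70 = 148
CE = (148)² = 21904

$21,904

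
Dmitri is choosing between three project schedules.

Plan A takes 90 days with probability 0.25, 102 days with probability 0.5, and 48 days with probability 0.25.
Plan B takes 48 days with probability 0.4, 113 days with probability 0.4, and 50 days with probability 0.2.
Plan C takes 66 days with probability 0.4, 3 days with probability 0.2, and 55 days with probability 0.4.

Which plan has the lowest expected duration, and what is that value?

Plan A = 0.25 × 90 + 0.5 × 102 + 0.25 × 48 = 22.5 + 51 + 12 = 85.5
Plan B = 0.4 × 48 + 0.4 × 113 + 0.2 × 50 = 19.2 + 45.2 + 10 = 74.4
Plan C = 0.4 × 66 + 0.2 × 3 + 0.4 × 55 = 26.4 + 0.6 + 22 = 49

Plan C (49 days)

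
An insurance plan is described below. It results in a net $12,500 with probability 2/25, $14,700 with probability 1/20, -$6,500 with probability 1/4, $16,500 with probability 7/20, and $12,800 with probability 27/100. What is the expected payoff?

$9,341

EV = 2/25 × 12500 + 1/20 × 14700 + 1/4 × (-6500) + 7/20 × 16500 + 27/100 × 12800 = 1000 + 735 − 1625 + 5775 + 3456 = 9341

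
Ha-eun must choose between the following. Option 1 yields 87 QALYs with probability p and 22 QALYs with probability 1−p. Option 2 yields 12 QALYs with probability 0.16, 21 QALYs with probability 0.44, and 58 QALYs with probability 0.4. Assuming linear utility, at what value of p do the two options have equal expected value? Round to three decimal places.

p = 0.190

EV(Option 2) = 0.16 × 12 + 0.44 × 21 + 0.4 × 58 = 1.92 + 9.24 + 23.2 = 34.36
p·87 + (1−p)·22 = 34.36
65p + 22 = 34.36
p = (34.36 − 22) / 65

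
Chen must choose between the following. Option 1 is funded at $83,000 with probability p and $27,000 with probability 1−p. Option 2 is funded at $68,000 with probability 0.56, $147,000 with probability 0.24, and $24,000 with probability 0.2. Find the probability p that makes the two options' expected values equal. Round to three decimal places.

EV(Option 2) = 0.56 × 68000 + 0.24 × 147000 + 0.2 × 24000 = 38080 + 35280 + 4800 = 78160
p·83000 + (1−p)·27000 = 78160
56000p + 27000 = 78160
p = (78160 − 27000) / 56000

p = 0.914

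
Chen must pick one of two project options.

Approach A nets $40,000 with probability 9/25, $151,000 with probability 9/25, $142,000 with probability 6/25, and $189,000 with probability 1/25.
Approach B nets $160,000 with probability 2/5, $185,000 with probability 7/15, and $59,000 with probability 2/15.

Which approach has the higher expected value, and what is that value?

Approach A = 9/25 × 40000 + 9/25 × 151000 + 6/25 × 142000 + 1/25 × 189000 = 14400 + 54360 + 34080 + 7560 = 110400
Approach B = 2/5 × 160000 + 7/15 × 185000 + 2/15 × 59000 = 64000 + 86333.3333 + 7866.6667 = 158200

Approach B ($158,200)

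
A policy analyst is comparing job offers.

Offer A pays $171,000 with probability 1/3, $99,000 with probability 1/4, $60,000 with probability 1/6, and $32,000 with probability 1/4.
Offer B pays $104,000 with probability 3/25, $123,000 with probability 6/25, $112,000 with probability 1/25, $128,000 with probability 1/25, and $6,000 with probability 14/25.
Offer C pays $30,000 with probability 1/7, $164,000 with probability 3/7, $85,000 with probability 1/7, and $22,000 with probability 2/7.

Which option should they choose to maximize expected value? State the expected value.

Offer A ($99,750)

Offer A = 1/3 × 171000 + 1/4 × 99000 + 1/6 × 60000 + 1/4 × 32000 = 57000 + 24750 + 10000 + 8000 = 99750
Offer B = 3/25 × 104000 + 6/25 × 123000 + 1/25 × 112000 + 1/25 × 128000 + 14/25 × 6000 = 12480 + 29520 + 4480 + 5120 + 3360 = 54960
Offer C = 1/7 × 30000 + 3/7 × 164000 + 1/7 × 85000 + 2/7 × 22000 = 4285.7143 + 70285.7143 + 12142.8571 + 6285.7143 = 93000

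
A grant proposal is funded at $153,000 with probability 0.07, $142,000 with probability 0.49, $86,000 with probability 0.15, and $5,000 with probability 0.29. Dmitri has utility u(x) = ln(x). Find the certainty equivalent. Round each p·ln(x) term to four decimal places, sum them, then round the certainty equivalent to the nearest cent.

E[u] = 0.07·ln(153000) + 0.49·ln(142000) + 0.15·ln(86000) + 0.29·ln(5000) = 0.8357 + 5.8132 + 1.7043 + 2.4700 = 10.8232
CE = e^10.8232 ≈ 50171.38

$50,171.38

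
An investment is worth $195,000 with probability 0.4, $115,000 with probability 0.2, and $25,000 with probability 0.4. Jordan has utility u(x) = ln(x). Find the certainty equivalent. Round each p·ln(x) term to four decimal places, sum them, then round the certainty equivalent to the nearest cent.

E[u] = 0.4·ln(195000) + 0.2·ln(115000) + 0.4·ln(25000) = 4.8723 + 2.3305 + 4.0507 = 11.2535
CE = e^11.2535 ≈ 77149.47

$77,149.47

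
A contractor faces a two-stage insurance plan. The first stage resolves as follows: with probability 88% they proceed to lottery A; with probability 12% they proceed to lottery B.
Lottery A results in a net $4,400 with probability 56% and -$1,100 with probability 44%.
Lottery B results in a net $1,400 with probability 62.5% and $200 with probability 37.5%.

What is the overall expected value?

$1,856.40

EV(A) = 0.56 × 4400 + 0.44 × (-1100) = 2464 − 484 = 1980
EV(B) = 0.625 × 1400 + 0.375 × 200 = 875 + 75 = 950
Overall = 0.88 × 1980 + 0.12 × 950 = 1742.4 + 114 = 1856.4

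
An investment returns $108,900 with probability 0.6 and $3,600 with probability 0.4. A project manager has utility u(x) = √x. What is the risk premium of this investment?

$17,496

E[u] = 0.6·√108900 + 0.4·√3600 = 0.6·330 + 0.4·60 = 222
CE = (222)² = 49284
Risk premium = EV − CE = 66780 − 49284 = 17496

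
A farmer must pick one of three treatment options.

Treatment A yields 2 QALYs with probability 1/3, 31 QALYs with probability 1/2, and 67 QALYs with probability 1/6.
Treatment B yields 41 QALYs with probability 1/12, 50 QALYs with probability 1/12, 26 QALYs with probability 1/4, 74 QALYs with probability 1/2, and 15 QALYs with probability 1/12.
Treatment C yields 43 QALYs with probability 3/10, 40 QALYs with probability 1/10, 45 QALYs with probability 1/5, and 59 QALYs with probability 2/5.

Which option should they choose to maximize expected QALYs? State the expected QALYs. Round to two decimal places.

Treatment A = 1/3 × 2 + 1/2 × 31 + 1/6 × 67 = 0.6667 + 15.5 + 11.1667 = 27.3333
Treatment B = 1/12 × 41 + 1/12 × 50 + 1/4 × 26 + 1/2 × 74 + 1/12 × 15 = 3.4167 + 4.1667 + 6.5 + 37 + 1.25 = 52.3333
Treatment C = 3/10 × 43 + 1/10 × 40 + 1/5 × 45 + 2/5 × 59 = 12.9 + 4 + 9 + 23.6 = 49.5

Treatment B (52.33 QALYs)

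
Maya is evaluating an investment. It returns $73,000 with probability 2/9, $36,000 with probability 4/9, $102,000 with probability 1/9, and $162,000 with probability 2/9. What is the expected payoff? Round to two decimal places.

EV = 2/9 × 73000 + 4/9 × 36000 + 1/9 × 102000 + 2/9 × 162000 = 16222.2222 + 16000 + 11333.3333 + 36000 = 79555.5556

$79,555.56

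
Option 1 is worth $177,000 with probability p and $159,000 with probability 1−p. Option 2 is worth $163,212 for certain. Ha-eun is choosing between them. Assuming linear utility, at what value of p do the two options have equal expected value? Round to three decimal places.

p·177000 + (1−p)·159000 = 163212
18000p + 159000 = 163212
p = (163212 − 159000) / 18000

p = 0.234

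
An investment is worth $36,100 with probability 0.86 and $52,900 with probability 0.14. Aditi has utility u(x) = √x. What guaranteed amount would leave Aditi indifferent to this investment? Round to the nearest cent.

E[u] = 0.86·√36100 + 0.14·√52900 = 0.86·190 + 0.14·230 = 195.6
CE = (195.6)² = 38259.36

$38,259.36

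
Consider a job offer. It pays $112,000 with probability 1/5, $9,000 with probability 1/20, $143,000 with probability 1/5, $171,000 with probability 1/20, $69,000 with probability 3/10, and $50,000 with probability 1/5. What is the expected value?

$90,700

EV = 1/5 × 112000 + 1/20 × 9000 + 1/5 × 143000 + 1/20 × 171000 + 3/10 × 69000 + 1/5 × 50000 = 22400 + 450 + 28600 + 8550 + 20700 + 10000 = 90700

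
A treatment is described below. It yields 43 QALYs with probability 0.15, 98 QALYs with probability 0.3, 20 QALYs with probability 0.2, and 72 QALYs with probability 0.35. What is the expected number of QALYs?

65.05 QALYs

EV = 0.15 × 43 + 0.3 × 98 + 0.2 × 20 + 0.35 × 72 = 6.45 + 29.4 + 4 + 25.2 = 65.05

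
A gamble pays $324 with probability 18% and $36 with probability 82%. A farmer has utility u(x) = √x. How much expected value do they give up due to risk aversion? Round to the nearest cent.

E[u] = 0.18·√324 + 0.82·√36 = 0.18·18 + 0.82·6 = 8.16
CE = (8.16)² = 66.5856
Risk premium = EV − CE = 87.84 − 66.5856 = 21.2544

$21.25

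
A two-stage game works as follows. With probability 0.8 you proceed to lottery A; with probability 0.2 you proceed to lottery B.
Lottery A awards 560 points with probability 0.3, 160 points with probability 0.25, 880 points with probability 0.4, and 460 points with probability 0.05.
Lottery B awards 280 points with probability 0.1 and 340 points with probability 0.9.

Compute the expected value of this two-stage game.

533.2 points

EV(A) = 0.3 × 560 + 0.25 × 160 + 0.4 × 880 + 0.05 × 460 = 168 + 40 + 352 + 23 = 583
EV(B) = 0.1 × 280 + 0.9 × 340 = 28 + 306 = 334
Overall = 0.8 × 583 + 0.2 × 334 = 466.4 + 66.8 = 533.2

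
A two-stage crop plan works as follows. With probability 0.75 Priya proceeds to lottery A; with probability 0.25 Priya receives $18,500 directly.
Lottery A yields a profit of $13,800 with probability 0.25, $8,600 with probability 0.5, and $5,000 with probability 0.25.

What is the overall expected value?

EV(A) = 0.25 × 13800 + 0.5 × 8600 + 0.25 × 5000 = 3450 + 4300 + 1250 = 9000
Branch B: 18500 (certain)
Overall = 0.75 × 9000 + 0.25 × 18500 = 6750 + 4625 = 11375

$11,375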